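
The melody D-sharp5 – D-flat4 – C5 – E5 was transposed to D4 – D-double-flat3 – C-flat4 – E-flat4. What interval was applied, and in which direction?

down an augmented octave

Take the first pair: D#5 → D4. D to D spans 8 letter names, so the interval is some kind of octave.
D4 to D#5 is 13 semitones, which makes it an augmented octave; the second version is lower, so the direction is down.
Checking another pair — E5 → Eb4 — gives the same interval.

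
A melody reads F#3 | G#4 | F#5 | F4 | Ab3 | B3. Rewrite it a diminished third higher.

Ab3 Bb4 Ab5 Abb4 Cbb4 Db4

F#3 -> Ab3
G#4 -> Bb4
F#5 -> Ab5
F4 -> Abb4
Ab3 -> Cbb4
B3 -> Db4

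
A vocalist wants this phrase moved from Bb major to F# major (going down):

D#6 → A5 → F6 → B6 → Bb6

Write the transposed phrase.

From Bb down to F# is a diminished fourth; apply that to each pitch.
D#6 becomes A##5
A5 becomes E#5
F6 becomes C#6
B6 becomes F##6
Bb6 becomes F#6

A##5 E#5 C#6 F##6 F#6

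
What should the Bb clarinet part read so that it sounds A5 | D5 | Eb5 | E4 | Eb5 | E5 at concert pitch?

Written C4 sounds as Bb3 on the Bb clarinet, so concert pitches are written a major second up.
A5 gives B5
D5 gives E5
Eb5 gives F5
E4 gives F#4
Eb5 gives F5
E5 gives F#5

B5 E5 F5 F#4 F5 F#5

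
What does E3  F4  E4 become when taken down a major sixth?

E3 to G2
F4 to Ab3
E4 to G3

G2 Ab3 G3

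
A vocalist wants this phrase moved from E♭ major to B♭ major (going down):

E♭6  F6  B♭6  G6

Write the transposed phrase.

Bb5 C6 F6 D6

E♭ major to B♭ major down is a perfect fourth, so every note moves down by that interval.
Eb6 to Bb5
F6 to C6
Bb6 to F6
G6 to D6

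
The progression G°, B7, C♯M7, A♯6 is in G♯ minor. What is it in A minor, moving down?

Ab° C7 DM7 B6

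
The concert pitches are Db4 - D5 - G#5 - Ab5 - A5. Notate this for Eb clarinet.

The Eb clarinet sounds a minor third above written, so the written part must be a minor third below concert — transpose each note down.
Db4 -> Bb3
D5 -> B4
G#5 -> E#5
Ab5 -> F5
A5 -> F#5

Bb3 B4 E#5 F5 F#5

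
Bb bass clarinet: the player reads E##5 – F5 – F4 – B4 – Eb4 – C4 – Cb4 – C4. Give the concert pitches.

The Bb bass clarinet sounds a major ninth below written, so transpose each written note down a major ninth.
E##5 gives D##4
F5 gives Eb4
F4 gives Eb3
B4 gives A3
Eb4 gives Db3
C4 gives Bb2
Cb4 gives Bbb2
C4 gives Bb2

D##4 Eb4 Eb3 A3 Db3 Bb2 Bbb2 Bb2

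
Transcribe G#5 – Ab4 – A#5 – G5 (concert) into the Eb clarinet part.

E#5 F4 F##5 E5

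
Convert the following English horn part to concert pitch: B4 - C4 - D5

E4 F3 G4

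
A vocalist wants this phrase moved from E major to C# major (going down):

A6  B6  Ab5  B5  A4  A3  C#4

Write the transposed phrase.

E major to C# major down is a minor third, so every note moves down by that interval.
A6 gives F#6
B6 gives G#6
Ab5 gives F5
B5 gives G#5
A4 gives F#4
A3 gives F#3
C#4 gives A#3

F#6 G#6 F5 G#5 F#4 F#3 A#3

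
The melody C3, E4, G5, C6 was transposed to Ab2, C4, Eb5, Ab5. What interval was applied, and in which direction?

down a major third

Take the first pair: C3 → Ab2. C to A spans 3 letter names, so the interval is some kind of third.
Ab2 to C3 is 4 semitones, which makes it a major third; the second version is lower, so the direction is down.
Checking another pair — C6 → Ab5 — gives the same interval.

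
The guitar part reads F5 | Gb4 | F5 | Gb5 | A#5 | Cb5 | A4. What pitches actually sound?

F4 Gb3 F4 Gb4 A#4 Cb4 A3

The guitar sounds a perfect octave below written, so transpose each written note down a perfect octave.
F5 -> F4
Gb4 -> Gb3
F5 -> F4
Gb5 -> Gb4
A#5 -> A#4
Cb5 -> Cb4
A4 -> A3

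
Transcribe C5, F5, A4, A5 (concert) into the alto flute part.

F5 Bb5 D5 D6

The alto flute sounds a perfect fourth below written, so the written part must be a perfect fourth above concert — transpose each note up.
C5 to F5
F5 to Bb5
A4 to D5
A5 to D6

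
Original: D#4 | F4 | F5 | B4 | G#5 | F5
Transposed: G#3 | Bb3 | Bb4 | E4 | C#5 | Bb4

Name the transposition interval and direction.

From D#4 to G#3 is 5 letter names — a fifth of some quality.
G#3 to D#4 is 7 semitones, which makes it a perfect fifth; the second version is lower, so the direction is down.
Checking another pair — F5 → Bb4 — gives the same interval.

down a perfect fifth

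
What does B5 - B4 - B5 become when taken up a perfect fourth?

E6 E5 E6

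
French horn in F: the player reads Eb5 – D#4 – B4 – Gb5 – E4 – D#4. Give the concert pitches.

The French horn in F sounds a perfect fifth below written, so transpose each written note down a perfect fifth.
Eb5 gives Ab4
D#4 gives G#3
B4 gives E4
Gb5 gives Cb5
E4 gives A3
D#4 gives G#3

Ab4 G#3 E4 Cb5 A3 G#3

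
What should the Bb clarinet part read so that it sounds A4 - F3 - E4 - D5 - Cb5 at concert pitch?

Written C4 sounds as Bb3 on the Bb clarinet, so concert pitches are written a major second up.
A4 -> B4
F3 -> G3
E4 -> F#4
D5 -> E5
Cb5 -> Db5

B4 G3 F#4 E5 Db5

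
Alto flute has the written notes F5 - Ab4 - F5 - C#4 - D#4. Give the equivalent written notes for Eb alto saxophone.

First find concert pitch: the alto flute sounds a perfect fourth below written, so F5 Ab4 F5 C#4 D#4 sounds C5 Eb4 C5 G#3 A#3.
Then write for Eb alto saxophone: it sounds a major sixth below written, so the part must be a major sixth above concert.
C5 → A5
Eb4 → C5
C5 → A5
G#3 → E#4
A#3 → F##4

A5 C5 A5 E#4 F##4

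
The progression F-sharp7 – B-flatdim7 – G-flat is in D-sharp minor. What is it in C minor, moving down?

Eb7 Abbdim7 Fbb

D-sharp minor down to C minor is an augmented second; each chord root moves by that interval while the quality stays the same.
F-sharp7: root F-sharp down an augmented second → Eb, giving Eb7.
B-flatdim7: root B-flat down an augmented second → Abb, giving Abbdim7.
G-flat: root G-flat down an augmented second → Fbb, giving Fbb.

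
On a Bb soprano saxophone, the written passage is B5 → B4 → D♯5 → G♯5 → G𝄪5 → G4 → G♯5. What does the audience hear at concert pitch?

A5 A4 C#5 F#5 F##5 F4 F#5

Written C4 on the Bb soprano saxophone sounds as Bb3, a major second lower; apply that shift to every note.
B5 -> A5
B4 -> A4
D#5 -> C#5
G#5 -> F#5
G##5 -> F##5
G4 -> F4
G#5 -> F#5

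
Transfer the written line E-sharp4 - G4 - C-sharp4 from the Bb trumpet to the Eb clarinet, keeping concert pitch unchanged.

B#3 D4 G#3

First find concert pitch: the Bb trumpet sounds a major second below written, so E-sharp4 G4 C-sharp4 sounds D#4 F4 B3.
Then write for Eb clarinet: it sounds a minor third above written, so the part must be a minor third below concert.
D#4 → B#3
F4 → D4
B3 → G#3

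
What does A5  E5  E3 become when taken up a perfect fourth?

A5 up a perfect fourth is D6.
E5: a fourth up reaches A, and 5 semitones makes it A5.
A perfect fourth up from E3 gives A3.

D6 A5 A3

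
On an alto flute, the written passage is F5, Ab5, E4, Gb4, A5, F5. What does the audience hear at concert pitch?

C5 Eb5 B3 Db4 E5 C5

The alto flute sounds a perfect fourth below written, so transpose each written note down a perfect fourth.
F5 to C5
Ab5 to Eb5
E4 to B3
Gb4 to Db4
A5 to E5
F5 to C5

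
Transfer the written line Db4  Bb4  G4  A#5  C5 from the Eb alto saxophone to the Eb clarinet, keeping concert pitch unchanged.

First find concert pitch: the Eb alto saxophone sounds a major sixth below written, so Db4 Bb4 G4 A#5 C5 sounds Fb3 Db4 Bb3 C#5 Eb4.
Then write for Eb clarinet: it sounds a minor third above written, so the part must be a minor third below concert.
Fb3 → Db3
Db4 → Bb3
Bb3 → G3
C#5 → A#4
Eb4 → C4

Db3 Bb3 G3 A#4 C4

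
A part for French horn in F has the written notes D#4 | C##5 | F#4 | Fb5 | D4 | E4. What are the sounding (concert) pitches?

G#3 F##4 B3 Bbb4 G3 A3

Written C4 on the French horn in F sounds as F3, a perfect fifth lower; apply that shift to every note.
D#4 → G#3
C##5 → F##4
F#4 → B3
Fb5 → Bbb4
D4 → G3
E4 → A3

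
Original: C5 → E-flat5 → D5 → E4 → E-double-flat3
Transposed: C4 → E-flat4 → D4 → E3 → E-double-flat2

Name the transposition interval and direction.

down a perfect octave

From C5 to C4 is 8 letter names — an octave of some quality.
C4 to C5 is 12 semitones, which makes it a perfect octave; the second version is lower, so the direction is down.
Checking another pair — Ebb3 → Ebb2 — gives the same interval.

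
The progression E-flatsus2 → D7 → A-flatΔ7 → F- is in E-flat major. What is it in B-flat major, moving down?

Bbsus2 A7 EbΔ7 C-

E-flat major down to B-flat major is a perfect fourth; each chord root moves by that interval while the quality stays the same.
E-flatsus2: root E-flat down a perfect fourth → Bb, giving Bbsus2.
D7: root D down a perfect fourth → A, giving A7.
A-flatΔ7: root A-flat down a perfect fourth → Eb, giving EbΔ7.
F-: root F down a perfect fourth → C, giving C-.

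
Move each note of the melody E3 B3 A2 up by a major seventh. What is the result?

D#4 A#4 G#3

A major seventh up from E3 gives D#4.
B3: a seventh up reaches A, and 11 semitones makes it A#4.
A major seventh up from A2 gives G#3.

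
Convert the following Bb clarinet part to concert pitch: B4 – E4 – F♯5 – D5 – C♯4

A4 D4 E5 C5 B3

Written C4 on the Bb clarinet sounds as Bb3, a major second lower; apply that shift to every note.
B4 to A4
E4 to D4
F#5 to E5
D5 to C5
C#4 to B3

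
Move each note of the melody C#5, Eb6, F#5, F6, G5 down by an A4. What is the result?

C#5 -> G4
Eb6 -> Bbb5
F#5 -> C5
F6 -> Cb6
G5 -> Db5

G4 Bbb5 C5 Cb6 Db5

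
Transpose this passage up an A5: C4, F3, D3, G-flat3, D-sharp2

G#4 C#4 A#3 D4 A##2

C4: a fifth up reaches G, and 8 semitones makes it G#4.
F3: a fifth up reaches C, and 8 semitones makes it C#4.
An augmented fifth up from D3 gives A#3.
Gb3 up an augmented fifth is D4.
D#2: a fifth up reaches A, and 8 semitones makes it A##2.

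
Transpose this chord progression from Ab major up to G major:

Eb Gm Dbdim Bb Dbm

D F#m Cdim A Cm

Ab major up to G major is a major seventh; each chord root moves by that interval while the quality stays the same.
Eb: root Eb up a major seventh → D, giving D.
Gm: root G up a major seventh → F#, giving F#m.
Dbdim: root Db up a major seventh → C, giving Cdim.
Bb: root Bb up a major seventh → A, giving A.
Dbm: root Db up a major seventh → C, giving Cm.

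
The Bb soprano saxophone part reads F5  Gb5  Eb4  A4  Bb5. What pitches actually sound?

Eb5 Fb5 Db4 G4 Ab5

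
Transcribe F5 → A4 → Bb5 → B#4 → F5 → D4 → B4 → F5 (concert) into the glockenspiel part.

Written C4 sounds as C6 on the glockenspiel, so concert pitches are written a perfect fifteenth down.
F5 gives F3
A4 gives A2
Bb5 gives Bb3
B#4 gives B#2
F5 gives F3
D4 gives D2
B4 gives B2
F5 gives F3

F3 A2 Bb3 B#2 F3 D2 B2 F3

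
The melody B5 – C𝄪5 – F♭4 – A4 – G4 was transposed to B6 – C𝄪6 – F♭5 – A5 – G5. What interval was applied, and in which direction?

Take the first pair: B5 → B6. B to B spans 8 letter names, so the interval is some kind of octave.
B5 to B6 is 12 semitones, which makes it a perfect octave; the second version is higher, so the direction is up.
Checking another pair — G4 → G5 — gives the same interval.

up a perfect octave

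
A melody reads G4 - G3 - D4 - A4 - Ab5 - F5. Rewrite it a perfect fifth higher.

G4 up a perfect fifth is D5.
G3 up a perfect fifth is D4.
D4 up a perfect fifth is A4.
A4: a fifth up reaches E, and 7 semitones makes it E5.
Ab5: a fifth up reaches E, and 7 semitones makes it Eb6.
F5 up a perfect fifth is C6.

D5 D4 A4 E5 Eb6 C6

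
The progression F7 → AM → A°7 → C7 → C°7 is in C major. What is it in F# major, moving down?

C major down to F# major is a diminished fifth; each chord root moves by that interval while the quality stays the same.
F7: root F down a diminished fifth → B, giving B7.
AM: root A down a diminished fifth → D#, giving D#M.
A°7: root A down a diminished fifth → D#, giving D#°7.
C7: root C down a diminished fifth → F#, giving F#7.
C°7: root C down a diminished fifth → F#, giving F#°7.

B7 D#M D#°7 F#7 F#°7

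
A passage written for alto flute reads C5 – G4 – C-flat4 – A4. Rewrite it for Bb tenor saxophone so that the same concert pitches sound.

A5 E5 Ab4 F#5

First find concert pitch: the alto flute sounds a perfect fourth below written, so C5 G4 C-flat4 A4 sounds G4 D4 Gb3 E4.
Then write for Bb tenor saxophone: it sounds a major ninth below written, so the part must be a major ninth above concert.
G4 → A5
D4 → E5
Gb3 → Ab4
E4 → F#5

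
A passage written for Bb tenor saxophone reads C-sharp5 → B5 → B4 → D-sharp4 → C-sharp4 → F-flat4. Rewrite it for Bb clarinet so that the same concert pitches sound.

First find concert pitch: the Bb tenor saxophone sounds a major ninth below written, so C-sharp5 B5 B4 D-sharp4 C-sharp4 F-flat4 sounds B3 A4 A3 C#3 B2 Ebb3.
Then write for Bb clarinet: it sounds a major second below written, so the part must be a major second above concert.
B3 → C#4
A4 → B4
A3 → B3
C#3 → D#3
B2 → C#3
Ebb3 → Fb3

C#4 B4 B3 D#3 C#3 Fb3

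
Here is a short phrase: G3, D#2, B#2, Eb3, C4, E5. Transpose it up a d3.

Bbb3 F2 D3 Gbb3 Ebb4 Gb5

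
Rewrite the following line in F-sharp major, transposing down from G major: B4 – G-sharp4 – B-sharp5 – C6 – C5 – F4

A#4 F##4 A##5 B5 B4 E4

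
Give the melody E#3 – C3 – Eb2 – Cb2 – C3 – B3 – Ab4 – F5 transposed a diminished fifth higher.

B3 Gb3 Bbb2 Gbb2 Gb3 F4 Ebb5 Cb6

A diminished fifth up from E#3 gives B3.
C3: a fifth up reaches G, and 6 semitones makes it Gb3.
Eb2: a fifth up reaches B, and 6 semitones makes it Bbb2.
A diminished fifth up from Cb2 gives Gbb2.
A diminished fifth up from C3 gives Gb3.
A diminished fifth up from B3 gives F4.
Ab4: a fifth up reaches E, and 6 semitones makes it Ebb5.
F5: a fifth up reaches C, and 6 semitones makes it Cb6.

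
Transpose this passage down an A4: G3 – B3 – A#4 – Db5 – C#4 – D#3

G3 gives Db3
B3 gives F3
A#4 gives E4
Db5 gives Abb4
C#4 gives G3
D#3 gives A2

Db3 F3 E4 Abb4 G3 A2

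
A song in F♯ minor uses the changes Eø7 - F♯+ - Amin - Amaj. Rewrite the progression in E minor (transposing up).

Dø7 E+ Gmin Gmaj

F♯ minor up to E minor is a minor seventh; each chord root moves by that interval while the quality stays the same.
Eø7: root E up a minor seventh → D, giving Dø7.
F♯+: root F♯ up a minor seventh → E, giving E+.
Amin: root A up a minor seventh → G, giving Gmin.
Amaj: root A up a minor seventh → G, giving Gmaj.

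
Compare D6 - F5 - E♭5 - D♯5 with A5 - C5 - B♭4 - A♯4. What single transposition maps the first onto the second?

down a perfect fourth

From D6 to A5 is 4 letter names — a fourth of some quality.
A5 to D6 is 5 semitones, which makes it a perfect fourth; the second version is lower, so the direction is down.
Checking another pair — D#5 → A#4 — gives the same interval.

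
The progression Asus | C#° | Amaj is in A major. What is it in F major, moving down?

Fsus A° Fmaj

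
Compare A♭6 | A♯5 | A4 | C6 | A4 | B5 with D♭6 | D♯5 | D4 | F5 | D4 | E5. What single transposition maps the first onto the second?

down a perfect fifth

Take the first pair: Ab6 → Db6. A to D spans 5 letter names, so the interval is some kind of fifth.
Db6 to Ab6 is 7 semitones, which makes it a perfect fifth; the second version is lower, so the direction is down.
Checking another pair — B5 → E5 — gives the same interval.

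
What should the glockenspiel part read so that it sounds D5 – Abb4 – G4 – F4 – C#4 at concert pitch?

The glockenspiel sounds a perfect fifteenth above written, so the written part must be a perfect fifteenth below concert — transpose each note down.
D5 becomes D3
Abb4 becomes Abb2
G4 becomes G2
F4 becomes F2
C#4 becomes C#2

D3 Abb2 G2 F2 C#2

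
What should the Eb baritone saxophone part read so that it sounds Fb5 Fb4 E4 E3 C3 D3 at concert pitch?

Db7 Db6 C#6 C#5 A4 B4

Written C4 sounds as Eb2 on the Eb baritone saxophone, so concert pitches are written a major thirteenth up.
Fb5 -> Db7
Fb4 -> Db6
E4 -> C#6
E3 -> C#5
C3 -> A4
D3 -> B4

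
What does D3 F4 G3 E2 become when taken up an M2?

E3 G4 A3 F#2

D3 to E3
F4 to G4
G3 to A3
E2 to F#2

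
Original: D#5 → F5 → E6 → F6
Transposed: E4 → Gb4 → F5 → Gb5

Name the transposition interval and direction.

down a major seventh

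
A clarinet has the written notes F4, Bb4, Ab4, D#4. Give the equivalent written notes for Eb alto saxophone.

B4 E5 D5 G##4

First find concert pitch: the A clarinet sounds a minor third below written, so F4 Bb4 Ab4 D#4 sounds D4 G4 F4 B#3.
Then write for Eb alto saxophone: it sounds a major sixth below written, so the part must be a major sixth above concert.
D4 → B4
G4 → E5
F4 → D5
B#3 → G##4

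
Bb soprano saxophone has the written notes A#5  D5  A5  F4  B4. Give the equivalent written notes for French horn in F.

First find concert pitch: the Bb soprano saxophone sounds a major second below written, so A#5 D5 A5 F4 B4 sounds G#5 C5 G5 Eb4 A4.
Then write for French horn in F: it sounds a perfect fifth below written, so the part must be a perfect fifth above concert.
G#5 → D#6
C5 → G5
G5 → D6
Eb4 → Bb4
A4 → E5

D#6 G5 D6 Bb4 E5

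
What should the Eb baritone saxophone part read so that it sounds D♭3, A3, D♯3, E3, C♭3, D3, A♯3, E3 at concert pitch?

Bb4 F#5 B#4 C#5 Ab4 B4 F##5 C#5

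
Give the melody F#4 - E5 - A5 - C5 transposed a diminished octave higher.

F5 Eb6 Ab6 Cb6

A diminished octave up from F#4 gives F5.
A diminished octave up from E5 gives Eb6.
A5 up a diminished octave is Ab6.
A diminished octave up from C5 gives Cb6.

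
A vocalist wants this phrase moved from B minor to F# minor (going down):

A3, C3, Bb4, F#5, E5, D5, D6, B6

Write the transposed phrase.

B minor to F# minor down is a perfect fourth, so every note moves down by that interval.
A3 -> E3
C3 -> G2
Bb4 -> F4
F#5 -> C#5
E5 -> B4
D5 -> A4
D6 -> A5
B6 -> F#6

E3 G2 F4 C#5 B4 A4 A5 F#6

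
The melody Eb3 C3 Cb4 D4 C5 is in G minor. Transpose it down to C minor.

Ab2 F2 Fb3 G3 F4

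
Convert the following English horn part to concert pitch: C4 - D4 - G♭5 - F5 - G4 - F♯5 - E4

F3 G3 Cb5 Bb4 C4 B4 A3

The English horn sounds a perfect fifth below written, so transpose each written note down a perfect fifth.
C4 becomes F3
D4 becomes G3
Gb5 becomes Cb5
F5 becomes Bb4
G4 becomes C4
F#5 becomes B4
E4 becomes A3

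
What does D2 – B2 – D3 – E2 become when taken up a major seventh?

C#3 A#3 C#4 D#3

D2 gives C#3
B2 gives A#3
D3 gives C#4
E2 gives D#3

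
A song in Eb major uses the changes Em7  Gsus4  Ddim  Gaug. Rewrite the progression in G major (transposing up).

Eb major up to G major is a major third; each chord root moves by that interval while the quality stays the same.
Em7: root E up a major third → G#, giving G#m7.
Gsus4: root G up a major third → B, giving Bsus4.
Ddim: root D up a major third → F#, giving F#dim.
Gaug: root G up a major third → B, giving Baug.

G#m7 Bsus4 F#dim Baug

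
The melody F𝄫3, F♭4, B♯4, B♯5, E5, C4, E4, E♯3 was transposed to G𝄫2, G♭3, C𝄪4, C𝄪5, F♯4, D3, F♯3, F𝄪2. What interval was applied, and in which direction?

down a minor seventh

Take the first pair: Fbb3 → Gbb2. F to G spans 7 letter names, so the interval is some kind of seventh.
Gbb2 to Fbb3 is 10 semitones, which makes it a minor seventh; the second version is lower, so the direction is down.
Checking another pair — E#3 → F##2 — gives the same interval.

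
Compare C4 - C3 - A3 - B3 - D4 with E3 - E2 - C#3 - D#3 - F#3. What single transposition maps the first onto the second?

Take the first pair: C4 → E3. C to E spans 6 letter names, so the interval is some kind of sixth.
E3 to C4 is 8 semitones, which makes it a minor sixth; the second version is lower, so the direction is down.
Checking another pair — D4 → F#3 — gives the same interval.

down a minor sixth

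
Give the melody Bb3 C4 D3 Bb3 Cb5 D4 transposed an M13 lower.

Db2 Eb2 F1 Db2 Ebb3 F2

Bb3 down a major thirteenth is Db2.
A major thirteenth down from C4 gives Eb2.
D3 down a major thirteenth is F1.
Bb3 down a major thirteenth is Db2.
Cb5: a thirteenth down reaches E, and 21 semitones makes it Ebb3.
D4: a thirteenth down reaches F, and 21 semitones makes it F2.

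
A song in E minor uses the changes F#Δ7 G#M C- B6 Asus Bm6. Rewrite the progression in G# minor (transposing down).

A#Δ7 B#M E- D#6 C#sus D#m6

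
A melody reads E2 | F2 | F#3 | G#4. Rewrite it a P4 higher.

E2 to A2
F2 to Bb2
F#3 to B3
G#4 to C#5

A2 Bb2 B3 C#5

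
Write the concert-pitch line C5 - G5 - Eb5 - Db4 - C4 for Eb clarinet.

Written C4 sounds as Eb4 on the Eb clarinet, so concert pitches are written a minor third down.
C5 becomes A4
G5 becomes E5
Eb5 becomes C5
Db4 becomes Bb3
C4 becomes A3

A4 E5 C5 Bb3 A3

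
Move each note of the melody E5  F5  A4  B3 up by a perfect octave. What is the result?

E6 F6 A5 B4

E5: an octave up reaches E, and 12 semitones makes it E6.
F5 up a perfect octave is F6.
A perfect octave up from A4 gives A5.
B3 up a perfect octave is B4.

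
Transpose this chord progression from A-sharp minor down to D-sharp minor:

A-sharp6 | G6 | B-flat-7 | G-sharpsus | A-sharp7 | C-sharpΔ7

D#6 C6 Eb-7 C#sus D#7 F#Δ7

A-sharp minor down to D-sharp minor is a perfect fifth; each chord root moves by that interval while the quality stays the same.
A-sharp6: root A-sharp down a perfect fifth → D#, giving D#6.
G6: root G down a perfect fifth → C, giving C6.
B-flat-7: root B-flat down a perfect fifth → Eb, giving Eb-7.
G-sharpsus: root G-sharp down a perfect fifth → C#, giving C#sus.
A-sharp7: root A-sharp down a perfect fifth → D#, giving D#7.
C-sharpΔ7: root C-sharp down a perfect fifth → F#, giving F#Δ7.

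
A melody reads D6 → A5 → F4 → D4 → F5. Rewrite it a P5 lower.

G5 D5 Bb3 G3 Bb4

D6 gives G5
A5 gives D5
F4 gives Bb3
D4 gives G3
F5 gives Bb4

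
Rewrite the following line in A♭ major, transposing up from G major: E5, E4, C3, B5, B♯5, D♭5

F5 F4 Db3 C6 C#6 Ebb5

From G up to A♭ is a minor second; apply that to each pitch.
E5 to F5
E4 to F4
C3 to Db3
B5 to C6
B#5 to C#6
Db5 to Ebb5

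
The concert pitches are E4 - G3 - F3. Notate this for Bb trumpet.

F#4 A3 G3

Written C4 sounds as Bb3 on the Bb trumpet, so concert pitches are written a major second up.
E4 becomes F#4
G3 becomes A3
F3 becomes G3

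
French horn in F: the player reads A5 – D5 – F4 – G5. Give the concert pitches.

Written C4 on the French horn in F sounds as F3, a perfect fifth lower; apply that shift to every note.
A5 → D5
D5 → G4
F4 → Bb3
G5 → C5

D5 G4 Bb3 C5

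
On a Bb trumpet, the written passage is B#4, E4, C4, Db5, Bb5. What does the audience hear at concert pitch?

A#4 D4 Bb3 Cb5 Ab5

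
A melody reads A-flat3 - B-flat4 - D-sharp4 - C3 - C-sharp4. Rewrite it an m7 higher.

Gb4 Ab5 C#5 Bb3 B4

Ab3 -> Gb4
Bb4 -> Ab5
D#4 -> C#5
C3 -> Bb3
C#4 -> B4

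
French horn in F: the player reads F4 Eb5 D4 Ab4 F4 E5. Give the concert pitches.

The French horn in F sounds a perfect fifth below written, so transpose each written note down a perfect fifth.
F4 to Bb3
Eb5 to Ab4
D4 to G3
Ab4 to Db4
F4 to Bb3
E5 to A4

Bb3 Ab4 G3 Db4 Bb3 A4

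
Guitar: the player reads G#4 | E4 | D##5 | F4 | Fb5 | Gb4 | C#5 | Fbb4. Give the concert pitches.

G#3 E3 D##4 F3 Fb4 Gb3 C#4 Fbb3

The guitar sounds a perfect octave below written, so transpose each written note down a perfect octave.
G#4 -> G#3
E4 -> E3
D##5 -> D##4
F4 -> F3
Fb5 -> Fb4
Gb4 -> Gb3
C#5 -> C#4
Fbb4 -> Fbb3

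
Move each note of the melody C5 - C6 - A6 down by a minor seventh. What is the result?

C5 gives D4
C6 gives D5
A6 gives B5

D4 D5 B5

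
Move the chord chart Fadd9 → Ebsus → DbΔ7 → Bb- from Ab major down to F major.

Dadd9 Csus BbΔ7 G-

Ab major down to F major is a minor third; each chord root moves by that interval while the quality stays the same.
Fadd9: root F down a minor third → D, giving Dadd9.
Ebsus: root Eb down a minor third → C, giving Csus.
DbΔ7: root Db down a minor third → Bb, giving BbΔ7.
Bb-: root Bb down a minor third → G, giving G-.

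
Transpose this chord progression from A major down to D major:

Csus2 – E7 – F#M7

A major down to D major is a perfect fifth; each chord root moves by that interval while the quality stays the same.
Csus2: root C down a perfect fifth → F, giving Fsus2.
E7: root E down a perfect fifth → A, giving A7.
F#M7: root F# down a perfect fifth → B, giving BM7.

Fsus2 A7 BM7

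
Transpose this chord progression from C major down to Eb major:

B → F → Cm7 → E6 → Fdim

D Ab Ebm7 G6 Abdim

C major down to Eb major is a major sixth; each chord root moves by that interval while the quality stays the same.
B: root B down a major sixth → D, giving D.
F: root F down a major sixth → Ab, giving Ab.
Cm7: root C down a major sixth → Eb, giving Ebm7.
E6: root E down a major sixth → G, giving G6.
Fdim: root F down a major sixth → Ab, giving Abdim.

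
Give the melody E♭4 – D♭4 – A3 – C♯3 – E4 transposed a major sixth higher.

Eb4 becomes C5
Db4 becomes Bb4
A3 becomes F#4
C#3 becomes A#3
E4 becomes C#5

C5 Bb4 F#4 A#3 C#5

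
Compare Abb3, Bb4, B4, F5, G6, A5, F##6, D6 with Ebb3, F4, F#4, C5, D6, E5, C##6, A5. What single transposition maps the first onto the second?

down a perfect fourth

From Abb3 to Ebb3 is 4 letter names — a fourth of some quality.
Ebb3 to Abb3 is 5 semitones, which makes it a perfect fourth; the second version is lower, so the direction is down.
Checking another pair — D6 → A5 — gives the same interval.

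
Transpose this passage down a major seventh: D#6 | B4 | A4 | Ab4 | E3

E5 C4 Bb3 Bbb3 F2

D#6 becomes E5
B4 becomes C4
A4 becomes Bb3
Ab4 becomes Bbb3
E3 becomes F2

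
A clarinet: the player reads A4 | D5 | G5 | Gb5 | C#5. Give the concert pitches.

F#4 B4 E5 Eb5 A#4

The A clarinet sounds a minor third below written, so transpose each written note down a minor third.
A4 → F#4
D5 → B4
G5 → E5
Gb5 → Eb5
C#5 → A#4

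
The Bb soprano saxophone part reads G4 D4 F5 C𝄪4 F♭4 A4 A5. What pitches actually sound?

F4 C4 Eb5 B#3 Ebb4 G4 G5

Written C4 on the Bb soprano saxophone sounds as Bb3, a major second lower; apply that shift to every note.
G4 → F4
D4 → C4
F5 → Eb5
C##4 → B#3
Fb4 → Ebb4
A4 → G4
A5 → G5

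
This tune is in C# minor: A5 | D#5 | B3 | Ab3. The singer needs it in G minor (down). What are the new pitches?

Eb5 A4 F3 Ebb3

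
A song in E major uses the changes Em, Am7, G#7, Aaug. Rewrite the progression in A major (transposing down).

E major down to A major is a perfect fifth; each chord root moves by that interval while the quality stays the same.
Em: root E down a perfect fifth → A, giving Am.
Am7: root A down a perfect fifth → D, giving Dm7.
G#7: root G# down a perfect fifth → C#, giving C#7.
Aaug: root A down a perfect fifth → D, giving Daug.

Am Dm7 C#7 Daug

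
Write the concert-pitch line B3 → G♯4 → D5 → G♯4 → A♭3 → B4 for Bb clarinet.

C#4 A#4 E5 A#4 Bb3 C#5

The Bb clarinet sounds a major second below written, so the written part must be a major second above concert — transpose each note up.
B3 becomes C#4
G#4 becomes A#4
D5 becomes E5
G#4 becomes A#4
Ab3 becomes Bb3
B4 becomes C#5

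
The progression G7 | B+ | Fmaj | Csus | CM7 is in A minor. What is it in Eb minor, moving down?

Db7 F+ Cbmaj Gbsus GbM7

A minor down to Eb minor is an augmented fourth; each chord root moves by that interval while the quality stays the same.
G7: root G down an augmented fourth → Db, giving Db7.
B+: root B down an augmented fourth → F, giving F+.
Fmaj: root F down an augmented fourth → Cb, giving Cbmaj.
Csus: root C down an augmented fourth → Gb, giving Gbsus.
CM7: root C down an augmented fourth → Gb, giving GbM7.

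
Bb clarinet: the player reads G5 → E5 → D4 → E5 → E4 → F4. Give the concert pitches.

F5 D5 C4 D5 D4 Eb4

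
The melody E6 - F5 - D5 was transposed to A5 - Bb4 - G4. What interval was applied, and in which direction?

Take the first pair: E6 → A5. E to A spans 5 letter names, so the interval is some kind of fifth.
A5 to E6 is 7 semitones, which makes it a perfect fifth; the second version is lower, so the direction is down.
Checking another pair — D5 → G4 — gives the same interval.

down a perfect fifth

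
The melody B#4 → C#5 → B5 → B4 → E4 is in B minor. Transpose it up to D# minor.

D##5 E#5 D#6 D#5 G#4

B minor to D# minor up is a major third, so every note moves up by that interval.
B#4 gives D##5
C#5 gives E#5
B5 gives D#6
B4 gives D#5
E4 gives G#4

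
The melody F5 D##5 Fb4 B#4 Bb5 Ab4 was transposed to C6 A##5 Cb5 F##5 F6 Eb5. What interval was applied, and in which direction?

Take the first pair: F5 → C6. F to C spans 5 letter names, so the interval is some kind of fifth.
F5 to C6 is 7 semitones, which makes it a perfect fifth; the second version is higher, so the direction is up.
Checking another pair — Ab4 → Eb5 — gives the same interval.

up a perfect fifth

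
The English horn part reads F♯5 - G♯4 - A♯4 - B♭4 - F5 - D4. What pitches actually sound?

The English horn sounds a perfect fifth below written, so transpose each written note down a perfect fifth.
F#5 gives B4
G#4 gives C#4
A#4 gives D#4
Bb4 gives Eb4
F5 gives Bb4
D4 gives G3

B4 C#4 D#4 Eb4 Bb4 G3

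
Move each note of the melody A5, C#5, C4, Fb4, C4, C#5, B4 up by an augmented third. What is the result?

C##6 E##5 E#4 A4 E#4 E##5 D##5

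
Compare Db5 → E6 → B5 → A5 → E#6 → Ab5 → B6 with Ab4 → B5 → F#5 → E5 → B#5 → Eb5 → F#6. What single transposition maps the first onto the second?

down a perfect fourth

Take the first pair: Db5 → Ab4. D to A spans 4 letter names, so the interval is some kind of fourth.
Ab4 to Db5 is 5 semitones, which makes it a perfect fourth; the second version is lower, so the direction is down.
Checking another pair — B6 → F#6 — gives the same interval.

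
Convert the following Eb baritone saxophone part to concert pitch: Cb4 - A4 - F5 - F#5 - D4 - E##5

Ebb2 C3 Ab3 A3 F2 G##3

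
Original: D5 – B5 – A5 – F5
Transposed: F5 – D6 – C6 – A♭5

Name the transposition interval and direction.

up a minor third

From D5 to F5 is 3 letter names — a third of some quality.
D5 to F5 is 3 semitones, which makes it a minor third; the second version is higher, so the direction is up.
Checking another pair — F5 → Ab5 — gives the same interval.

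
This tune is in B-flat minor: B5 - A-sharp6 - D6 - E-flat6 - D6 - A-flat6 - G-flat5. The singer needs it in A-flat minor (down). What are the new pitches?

From B-flat down to A-flat is a major second; apply that to each pitch.
B5 gives A5
A#6 gives G#6
D6 gives C6
Eb6 gives Db6
D6 gives C6
Ab6 gives Gb6
Gb5 gives Fb5

A5 G#6 C6 Db6 C6 Gb6 Fb5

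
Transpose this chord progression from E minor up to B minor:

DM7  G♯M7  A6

AM7 D#M7 E6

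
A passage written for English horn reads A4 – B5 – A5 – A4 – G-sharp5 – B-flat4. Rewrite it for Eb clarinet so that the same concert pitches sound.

B3 C#5 B4 B3 A#4 C4

First find concert pitch: the English horn sounds a perfect fifth below written, so A4 B5 A5 A4 G-sharp5 B-flat4 sounds D4 E5 D5 D4 C#5 Eb4.
Then write for Eb clarinet: it sounds a minor third above written, so the part must be a minor third below concert.
D4 → B3
E5 → C#5
D5 → B4
D4 → B3
C#5 → A#4
Eb4 → C4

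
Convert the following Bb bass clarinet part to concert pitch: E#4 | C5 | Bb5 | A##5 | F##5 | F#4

The Bb bass clarinet sounds a major ninth below written, so transpose each written note down a major ninth.
E#4 -> D#3
C5 -> Bb3
Bb5 -> Ab4
A##5 -> G##4
F##5 -> E#4
F#4 -> E3

D#3 Bb3 Ab4 G##4 E#4 E3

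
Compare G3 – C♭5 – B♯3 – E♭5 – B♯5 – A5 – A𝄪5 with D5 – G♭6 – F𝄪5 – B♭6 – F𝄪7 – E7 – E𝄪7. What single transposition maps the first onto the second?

up a perfect twelfth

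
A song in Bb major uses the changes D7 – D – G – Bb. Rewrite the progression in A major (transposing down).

C#7 C# F# A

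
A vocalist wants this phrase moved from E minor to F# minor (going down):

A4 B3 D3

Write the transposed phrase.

From E down to F# is a minor seventh; apply that to each pitch.
A4 → B3
B3 → C#3
D3 → E2

B3 C#3 E2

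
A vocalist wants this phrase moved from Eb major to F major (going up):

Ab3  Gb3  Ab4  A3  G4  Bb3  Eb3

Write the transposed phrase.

From Eb up to F is a major second; apply that to each pitch.
Ab3 → Bb3
Gb3 → Ab3
Ab4 → Bb4
A3 → B3
G4 → A4
Bb3 → C4
Eb3 → F3

Bb3 Ab3 Bb4 B3 A4 C4 F3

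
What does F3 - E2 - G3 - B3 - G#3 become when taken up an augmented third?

F3 up an augmented third is A#3.
An augmented third up from E2 gives G##2.
An augmented third up from G3 gives B#3.
B3 up an augmented third is D##4.
G#3: a third up reaches B, and 5 semitones makes it B##3.

A#3 G##2 B#3 D##4 B##3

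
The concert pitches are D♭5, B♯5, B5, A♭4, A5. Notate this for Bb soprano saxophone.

Eb5 C##6 C#6 Bb4 B5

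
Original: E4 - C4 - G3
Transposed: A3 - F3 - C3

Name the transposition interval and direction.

Take the first pair: E4 → A3. E to A spans 5 letter names, so the interval is some kind of fifth.
A3 to E4 is 7 semitones, which makes it a perfect fifth; the second version is lower, so the direction is down.
Checking another pair — G3 → C3 — gives the same interval.

down a perfect fifth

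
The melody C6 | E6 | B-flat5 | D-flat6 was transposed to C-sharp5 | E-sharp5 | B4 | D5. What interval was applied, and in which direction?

down a diminished octave

From C6 to C#5 is 8 letter names — an octave of some quality.
C#5 to C6 is 11 semitones, which makes it a diminished octave; the second version is lower, so the direction is down.
Checking another pair — Db6 → D5 — gives the same interval.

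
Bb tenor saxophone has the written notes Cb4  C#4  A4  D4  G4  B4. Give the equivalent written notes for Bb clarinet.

Cb3 C#3 A3 D3 G3 B3

First find concert pitch: the Bb tenor saxophone sounds a major ninth below written, so Cb4 C#4 A4 D4 G4 B4 sounds Bbb2 B2 G3 C3 F3 A3.
Then write for Bb clarinet: it sounds a major second below written, so the part must be a major second above concert.
Bbb2 → Cb3
B2 → C#3
G3 → A3
C3 → D3
F3 → G3
A3 → B3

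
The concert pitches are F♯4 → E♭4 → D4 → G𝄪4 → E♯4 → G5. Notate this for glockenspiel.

The glockenspiel sounds a perfect fifteenth above written, so the written part must be a perfect fifteenth below concert — transpose each note down.
F#4 becomes F#2
Eb4 becomes Eb2
D4 becomes D2
G##4 becomes G##2
E#4 becomes E#2
G5 becomes G3

F#2 Eb2 D2 G##2 E#2 G3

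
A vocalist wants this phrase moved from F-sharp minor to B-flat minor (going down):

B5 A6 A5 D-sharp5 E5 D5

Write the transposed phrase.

F-sharp minor to B-flat minor down is an augmented fifth, so every note moves down by that interval.
B5 to Eb5
A6 to Db6
A5 to Db5
D#5 to G4
E5 to Ab4
D5 to Gb4

Eb5 Db6 Db5 G4 Ab4 Gb4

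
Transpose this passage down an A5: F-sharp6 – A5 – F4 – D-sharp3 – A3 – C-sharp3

Bb5 Db5 Bbb3 G2 Db3 F2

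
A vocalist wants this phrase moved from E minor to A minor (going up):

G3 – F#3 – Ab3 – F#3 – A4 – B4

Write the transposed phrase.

From E up to A is a perfect fourth; apply that to each pitch.
G3 to C4
F#3 to B3
Ab3 to Db4
F#3 to B3
A4 to D5
B4 to E5

C4 B3 Db4 B3 D5 E5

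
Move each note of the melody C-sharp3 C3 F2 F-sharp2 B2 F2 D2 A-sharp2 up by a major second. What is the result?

C#3 to D#3
C3 to D3
F2 to G2
F#2 to G#2
B2 to C#3
F2 to G2
D2 to E2
A#2 to B#2

D#3 D3 G2 G#2 C#3 G2 E2 B#2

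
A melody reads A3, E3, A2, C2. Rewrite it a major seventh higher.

G#4 D#4 G#3 B2

A3 becomes G#4
E3 becomes D#4
A2 becomes G#3
C2 becomes B2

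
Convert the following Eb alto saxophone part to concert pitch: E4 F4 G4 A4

G3 Ab3 Bb3 C4

The Eb alto saxophone sounds a major sixth below written, so transpose each written note down a major sixth.
E4 -> G3
F4 -> Ab3
G4 -> Bb3
A4 -> C4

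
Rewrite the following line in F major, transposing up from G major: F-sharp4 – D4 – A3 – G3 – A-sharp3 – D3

E5 C5 G4 F4 G#4 C4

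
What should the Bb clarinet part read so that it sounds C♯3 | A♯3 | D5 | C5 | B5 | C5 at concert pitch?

D#3 B#3 E5 D5 C#6 D5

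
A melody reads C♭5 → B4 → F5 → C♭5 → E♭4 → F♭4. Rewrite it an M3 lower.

Abb4 G4 Db5 Abb4 Cb4 Dbb4

Cb5 gives Abb4
B4 gives G4
F5 gives Db5
Cb5 gives Abb4
Eb4 gives Cb4
Fb4 gives Dbb4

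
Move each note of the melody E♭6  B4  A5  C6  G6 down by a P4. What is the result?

Eb6: a fourth down reaches B, and 5 semitones makes it Bb5.
B4: a fourth down reaches F, and 5 semitones makes it F#4.
A5: a fourth down reaches E, and 5 semitones makes it E5.
C6: a fourth down reaches G, and 5 semitones makes it G5.
G6 down a perfect fourth is D6.

Bb5 F#4 E5 G5 D6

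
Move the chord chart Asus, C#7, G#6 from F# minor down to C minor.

Ebsus G7 D6

F# minor down to C minor is an augmented fourth; each chord root moves by that interval while the quality stays the same.
Asus: root A down an augmented fourth → Eb, giving Ebsus.
C#7: root C# down an augmented fourth → G, giving G7.
G#6: root G# down an augmented fourth → D, giving D6.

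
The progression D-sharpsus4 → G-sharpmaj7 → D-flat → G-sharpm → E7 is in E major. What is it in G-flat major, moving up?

Fsus4 Bbmaj7 Fbb Bbm Gb7

E major up to G-flat major is a diminished third; each chord root moves by that interval while the quality stays the same.
D-sharpsus4: root D-sharp up a diminished third → F, giving Fsus4.
G-sharpmaj7: root G-sharp up a diminished third → Bb, giving Bbmaj7.
D-flat: root D-flat up a diminished third → Fbb, giving Fbb.
G-sharpm: root G-sharp up a diminished third → Bb, giving Bbm.
E7: root E up a diminished third → Gb, giving Gb7.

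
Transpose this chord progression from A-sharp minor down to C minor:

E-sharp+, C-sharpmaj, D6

A-sharp minor down to C minor is an augmented sixth; each chord root moves by that interval while the quality stays the same.
E-sharp+: root E-sharp down an augmented sixth → G, giving G+.
C-sharpmaj: root C-sharp down an augmented sixth → Eb, giving Ebmaj.
D6: root D down an augmented sixth → Fb, giving Fb6.

G+ Ebmaj Fb6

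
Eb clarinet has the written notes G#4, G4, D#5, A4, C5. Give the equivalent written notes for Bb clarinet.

First find concert pitch: the Eb clarinet sounds a minor third above written, so G#4 G4 D#5 A4 C5 sounds B4 Bb4 F#5 C5 Eb5.
Then write for Bb clarinet: it sounds a major second below written, so the part must be a major second above concert.
B4 → C#5
Bb4 → C5
F#5 → G#5
C5 → D5
Eb5 → F5

C#5 C5 G#5 D5 F5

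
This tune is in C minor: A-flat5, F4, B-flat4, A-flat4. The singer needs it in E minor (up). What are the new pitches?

C6 A4 D5 C5

From C up to E is a major third; apply that to each pitch.
Ab5 to C6
F4 to A4
Bb4 to D5
Ab4 to C5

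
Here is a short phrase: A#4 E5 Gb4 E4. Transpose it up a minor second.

B4 F5 Abb4 F4

A#4 gives B4
E5 gives F5
Gb4 gives Abb4
E4 gives F4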